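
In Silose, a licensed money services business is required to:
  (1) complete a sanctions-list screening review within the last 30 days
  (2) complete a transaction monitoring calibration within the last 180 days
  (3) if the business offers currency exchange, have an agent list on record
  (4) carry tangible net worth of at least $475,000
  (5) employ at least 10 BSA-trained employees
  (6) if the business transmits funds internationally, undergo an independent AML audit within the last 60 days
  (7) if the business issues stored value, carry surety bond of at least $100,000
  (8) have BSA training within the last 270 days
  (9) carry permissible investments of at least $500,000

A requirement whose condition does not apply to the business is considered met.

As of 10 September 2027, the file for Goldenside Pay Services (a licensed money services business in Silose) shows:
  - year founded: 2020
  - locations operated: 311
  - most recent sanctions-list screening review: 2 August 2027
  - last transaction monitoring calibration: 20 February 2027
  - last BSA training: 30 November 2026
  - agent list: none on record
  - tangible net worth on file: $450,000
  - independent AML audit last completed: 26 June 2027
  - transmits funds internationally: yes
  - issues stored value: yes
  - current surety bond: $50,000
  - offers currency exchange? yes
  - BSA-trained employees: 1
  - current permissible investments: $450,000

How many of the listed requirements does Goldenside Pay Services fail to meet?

9

1. sanctions-list screening review 39 days ago vs limit 30 → not met
2. transaction monitoring calibration 202 days ago vs limit 180 → not met
3. condition 'offers currency exchange' holds; agent list absent → not met
4. tangible net worth $450,000 < $475,000 → not met
5. BSA-trained employees 1 < 10 → not met
6. condition 'transmits funds internationally' holds; independent AML audit 76 days ago vs limit 60 → not met
7. condition 'issues stored value' holds; surety bond $50,000 < $100,000 → not met
8. BSA training 284 days ago vs limit 270 → not met
9. permissible investments $450,000 < $500,000 → not met
Not met: 9 of 9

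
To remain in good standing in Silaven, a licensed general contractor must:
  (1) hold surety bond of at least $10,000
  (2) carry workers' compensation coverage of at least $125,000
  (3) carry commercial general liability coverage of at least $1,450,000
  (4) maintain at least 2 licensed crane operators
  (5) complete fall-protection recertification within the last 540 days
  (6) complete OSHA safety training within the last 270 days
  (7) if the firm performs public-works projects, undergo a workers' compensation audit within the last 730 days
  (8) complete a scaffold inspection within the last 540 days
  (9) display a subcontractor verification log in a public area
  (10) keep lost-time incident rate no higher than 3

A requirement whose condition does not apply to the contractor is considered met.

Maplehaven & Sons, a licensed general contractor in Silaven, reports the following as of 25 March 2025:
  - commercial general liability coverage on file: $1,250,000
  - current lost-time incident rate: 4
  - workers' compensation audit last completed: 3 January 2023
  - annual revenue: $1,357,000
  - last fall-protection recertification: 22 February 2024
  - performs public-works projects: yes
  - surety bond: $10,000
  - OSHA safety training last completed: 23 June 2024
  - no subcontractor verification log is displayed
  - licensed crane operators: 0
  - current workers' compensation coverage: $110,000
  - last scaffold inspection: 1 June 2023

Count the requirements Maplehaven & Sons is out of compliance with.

8

1. surety bond $10,000 ≥ $10,000 → met
2. workers' compensation coverage $110,000 < $125,000 → not met
3. commercial general liability coverage $1,250,000 < $1,450,000 → not met
4. licensed crane operators 0 < 2 → not met
5. fall-protection recertification 397 days ago vs limit 540 → met
6. OSHA safety training 275 days ago vs limit 270 → not met
7. condition 'performs public-works projects' holds; workers' compensation audit 812 days ago vs limit 730 → not met
8. scaffold inspection 663 days ago vs limit 540 → not met
9. subcontractor verification log absent → not met
10. lost-time incident rate 4 > 3 → not met
Not met: 8 of 10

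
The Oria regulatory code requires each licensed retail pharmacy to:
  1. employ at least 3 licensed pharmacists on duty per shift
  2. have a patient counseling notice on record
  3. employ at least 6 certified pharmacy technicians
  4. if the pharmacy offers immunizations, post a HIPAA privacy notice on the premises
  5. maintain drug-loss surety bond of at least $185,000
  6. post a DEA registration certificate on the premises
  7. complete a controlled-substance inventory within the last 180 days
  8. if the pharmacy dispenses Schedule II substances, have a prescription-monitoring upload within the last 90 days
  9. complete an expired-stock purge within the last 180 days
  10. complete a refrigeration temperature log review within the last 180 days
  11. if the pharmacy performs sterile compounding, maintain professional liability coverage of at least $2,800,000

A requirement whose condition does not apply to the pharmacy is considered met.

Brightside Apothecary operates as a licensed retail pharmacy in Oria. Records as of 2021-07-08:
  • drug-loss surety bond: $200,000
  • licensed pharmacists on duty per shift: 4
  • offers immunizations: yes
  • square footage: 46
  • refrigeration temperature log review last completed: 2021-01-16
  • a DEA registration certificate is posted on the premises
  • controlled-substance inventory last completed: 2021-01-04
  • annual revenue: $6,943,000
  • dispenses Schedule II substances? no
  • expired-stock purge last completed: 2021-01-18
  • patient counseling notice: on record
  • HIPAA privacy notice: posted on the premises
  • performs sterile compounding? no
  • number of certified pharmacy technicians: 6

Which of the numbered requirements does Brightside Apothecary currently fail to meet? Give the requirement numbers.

7

1. licensed pharmacists on duty per shift 4 ≥ 3 → met
2. patient counseling notice present → met
3. certified pharmacy technicians 6 ≥ 6 → met
4. condition 'offers immunizations' holds; HIPAA privacy notice present → met
5. drug-loss surety bond $200,000 ≥ $185,000 → met
6. DEA registration certificate present → met
7. controlled-substance inventory 185 days ago vs limit 180 → not met
8. condition 'dispenses Schedule II substances' does not hold → requirement n/a → met
9. expired-stock purge 171 days ago vs limit 180 → met
10. refrigeration temperature log review 173 days ago vs limit 180 → met
11. condition 'performs sterile compounding' does not hold → requirement n/a → met
Not met: 7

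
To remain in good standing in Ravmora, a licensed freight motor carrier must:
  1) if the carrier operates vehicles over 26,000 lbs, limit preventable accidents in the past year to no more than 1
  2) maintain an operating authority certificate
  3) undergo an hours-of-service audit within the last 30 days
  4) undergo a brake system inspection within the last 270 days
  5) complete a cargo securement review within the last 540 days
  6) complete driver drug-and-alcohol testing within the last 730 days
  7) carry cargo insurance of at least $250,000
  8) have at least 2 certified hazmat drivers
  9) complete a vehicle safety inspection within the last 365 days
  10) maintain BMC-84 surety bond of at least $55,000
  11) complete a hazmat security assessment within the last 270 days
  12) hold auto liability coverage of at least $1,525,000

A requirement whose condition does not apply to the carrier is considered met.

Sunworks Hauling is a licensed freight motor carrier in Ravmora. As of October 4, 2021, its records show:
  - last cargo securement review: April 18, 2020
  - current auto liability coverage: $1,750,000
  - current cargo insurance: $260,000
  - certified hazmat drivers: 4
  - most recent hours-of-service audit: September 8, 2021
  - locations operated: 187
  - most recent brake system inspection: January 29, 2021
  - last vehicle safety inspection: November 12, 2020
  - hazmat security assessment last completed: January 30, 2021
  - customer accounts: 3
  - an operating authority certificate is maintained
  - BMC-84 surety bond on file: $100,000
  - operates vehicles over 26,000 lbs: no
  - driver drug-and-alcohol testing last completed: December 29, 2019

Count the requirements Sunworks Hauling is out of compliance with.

0

1. condition 'operates vehicles over 26,000 lbs' does not hold → requirement n/a → met
2. operating authority certificate present → met
3. hours-of-service audit 26 days ago vs limit 30 → met
4. brake system inspection 248 days ago vs limit 270 → met
5. cargo securement review 534 days ago vs limit 540 → met
6. driver drug-and-alcohol testing 645 days ago vs limit 730 → met
7. cargo insurance $260,000 ≥ $250,000 → met
8. certified hazmat drivers 4 ≥ 2 → met
9. vehicle safety inspection 326 days ago vs limit 365 → met
10. BMC-84 surety bond $100,000 ≥ $55,000 → met
11. hazmat security assessment 247 days ago vs limit 270 → met
12. auto liability coverage $1,750,000 ≥ $1,525,000 → met
Not met: 0 of 12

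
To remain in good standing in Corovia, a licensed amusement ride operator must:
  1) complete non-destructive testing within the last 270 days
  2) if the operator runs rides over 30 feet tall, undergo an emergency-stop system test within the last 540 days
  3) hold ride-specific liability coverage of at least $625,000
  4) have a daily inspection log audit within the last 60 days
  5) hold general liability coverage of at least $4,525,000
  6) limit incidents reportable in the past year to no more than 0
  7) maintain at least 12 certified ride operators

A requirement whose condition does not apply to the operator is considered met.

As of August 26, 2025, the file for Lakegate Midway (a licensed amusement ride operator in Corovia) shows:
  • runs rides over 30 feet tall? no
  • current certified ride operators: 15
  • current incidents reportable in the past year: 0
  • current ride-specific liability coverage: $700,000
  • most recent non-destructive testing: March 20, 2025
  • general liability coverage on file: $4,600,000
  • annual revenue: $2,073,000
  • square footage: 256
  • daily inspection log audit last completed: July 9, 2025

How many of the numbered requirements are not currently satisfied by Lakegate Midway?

1. non-destructive testing 159 days ago vs limit 270 → met
2. condition 'runs rides over 30 feet tall' does not hold → requirement n/a → met
3. ride-specific liability coverage $700,000 ≥ $625,000 → met
4. daily inspection log audit 48 days ago vs limit 60 → met
5. general liability coverage $4,600,000 ≥ $4,525,000 → met
6. incidents reportable in the past year 0 ≤ 0 → met
7. certified ride operators 15 ≥ 12 → met
Not met: 0 of 7

0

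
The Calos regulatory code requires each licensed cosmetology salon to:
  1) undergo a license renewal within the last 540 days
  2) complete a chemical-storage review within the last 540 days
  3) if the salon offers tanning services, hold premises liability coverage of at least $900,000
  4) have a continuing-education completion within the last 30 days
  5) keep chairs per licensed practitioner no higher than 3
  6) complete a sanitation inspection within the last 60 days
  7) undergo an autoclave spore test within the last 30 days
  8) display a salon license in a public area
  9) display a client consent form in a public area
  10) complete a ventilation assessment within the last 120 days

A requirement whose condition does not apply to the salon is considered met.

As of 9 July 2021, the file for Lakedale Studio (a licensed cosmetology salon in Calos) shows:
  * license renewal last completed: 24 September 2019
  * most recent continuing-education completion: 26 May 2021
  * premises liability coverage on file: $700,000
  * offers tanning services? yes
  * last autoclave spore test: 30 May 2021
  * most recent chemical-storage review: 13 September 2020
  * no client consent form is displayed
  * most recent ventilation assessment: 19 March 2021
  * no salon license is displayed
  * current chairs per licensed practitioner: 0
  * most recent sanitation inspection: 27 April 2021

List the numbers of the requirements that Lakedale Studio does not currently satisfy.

1, 3, 4, 6, 7, 8, 9

1. license renewal 654 days ago vs limit 540 → not met
2. chemical-storage review 299 days ago vs limit 540 → met
3. condition 'offers tanning services' holds; premises liability coverage $700,000 < $900,000 → not met
4. continuing-education completion 44 days ago vs limit 30 → not met
5. chairs per licensed practitioner 0 ≤ 3 → met
6. sanitation inspection 73 days ago vs limit 60 → not met
7. autoclave spore test 40 days ago vs limit 30 → not met
8. salon license absent → not met
9. client consent form absent → not met
10. ventilation assessment 112 days ago vs limit 120 → met
Not met: 1, 3, 4, 6, 7, 8, 9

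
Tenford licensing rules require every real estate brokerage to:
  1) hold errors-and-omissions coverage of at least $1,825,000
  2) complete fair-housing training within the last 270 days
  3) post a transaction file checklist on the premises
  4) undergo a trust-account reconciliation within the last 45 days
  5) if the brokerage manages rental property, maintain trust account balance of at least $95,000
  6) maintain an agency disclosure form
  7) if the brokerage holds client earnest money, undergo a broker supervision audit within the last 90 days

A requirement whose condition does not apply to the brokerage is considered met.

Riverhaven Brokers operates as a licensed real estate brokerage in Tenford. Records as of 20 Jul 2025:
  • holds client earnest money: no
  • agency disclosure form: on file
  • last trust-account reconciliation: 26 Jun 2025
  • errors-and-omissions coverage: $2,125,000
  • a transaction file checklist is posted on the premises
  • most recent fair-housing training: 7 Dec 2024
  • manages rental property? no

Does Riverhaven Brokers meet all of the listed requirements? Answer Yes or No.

1. errors-and-omissions coverage $2,125,000 ≥ $1,825,000 → met
2. fair-housing training 225 days ago vs limit 270 → met
3. transaction file checklist present → met
4. trust-account reconciliation 24 days ago vs limit 45 → met
5. condition 'manages rental property' does not hold → requirement n/a → met
6. agency disclosure form present → met
7. condition 'holds client earnest money' does not hold → requirement n/a → met
All met.

Yes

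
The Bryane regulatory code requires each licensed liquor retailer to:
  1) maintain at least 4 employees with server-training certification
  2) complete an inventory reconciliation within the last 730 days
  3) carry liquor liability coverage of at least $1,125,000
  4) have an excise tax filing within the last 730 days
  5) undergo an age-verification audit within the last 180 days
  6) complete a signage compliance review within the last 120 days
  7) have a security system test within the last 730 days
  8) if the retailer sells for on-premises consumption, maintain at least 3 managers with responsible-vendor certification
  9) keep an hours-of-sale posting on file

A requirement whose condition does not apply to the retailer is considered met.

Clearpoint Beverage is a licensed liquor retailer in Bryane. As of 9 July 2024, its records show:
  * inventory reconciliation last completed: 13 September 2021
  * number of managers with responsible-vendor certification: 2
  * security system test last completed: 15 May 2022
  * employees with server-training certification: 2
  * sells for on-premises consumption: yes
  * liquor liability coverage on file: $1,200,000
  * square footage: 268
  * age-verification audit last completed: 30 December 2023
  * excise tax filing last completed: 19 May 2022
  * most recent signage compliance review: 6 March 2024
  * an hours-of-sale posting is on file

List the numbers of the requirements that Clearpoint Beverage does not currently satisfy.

1, 2, 4, 5, 6, 7, 8

1. employees with server-training certification 2 < 4 → not met
2. inventory reconciliation 1030 days ago vs limit 730 → not met
3. liquor liability coverage $1,200,000 ≥ $1,125,000 → met
4. excise tax filing 782 days ago vs limit 730 → not met
5. age-verification audit 192 days ago vs limit 180 → not met
6. signage compliance review 125 days ago vs limit 120 → not met
7. security system test 786 days ago vs limit 730 → not met
8. condition 'sells for on-premises consumption' holds; managers with responsible-vendor certification 2 < 3 → not met
9. hours-of-sale posting present → met
Not met: 1, 2, 4, 5, 6, 7, 8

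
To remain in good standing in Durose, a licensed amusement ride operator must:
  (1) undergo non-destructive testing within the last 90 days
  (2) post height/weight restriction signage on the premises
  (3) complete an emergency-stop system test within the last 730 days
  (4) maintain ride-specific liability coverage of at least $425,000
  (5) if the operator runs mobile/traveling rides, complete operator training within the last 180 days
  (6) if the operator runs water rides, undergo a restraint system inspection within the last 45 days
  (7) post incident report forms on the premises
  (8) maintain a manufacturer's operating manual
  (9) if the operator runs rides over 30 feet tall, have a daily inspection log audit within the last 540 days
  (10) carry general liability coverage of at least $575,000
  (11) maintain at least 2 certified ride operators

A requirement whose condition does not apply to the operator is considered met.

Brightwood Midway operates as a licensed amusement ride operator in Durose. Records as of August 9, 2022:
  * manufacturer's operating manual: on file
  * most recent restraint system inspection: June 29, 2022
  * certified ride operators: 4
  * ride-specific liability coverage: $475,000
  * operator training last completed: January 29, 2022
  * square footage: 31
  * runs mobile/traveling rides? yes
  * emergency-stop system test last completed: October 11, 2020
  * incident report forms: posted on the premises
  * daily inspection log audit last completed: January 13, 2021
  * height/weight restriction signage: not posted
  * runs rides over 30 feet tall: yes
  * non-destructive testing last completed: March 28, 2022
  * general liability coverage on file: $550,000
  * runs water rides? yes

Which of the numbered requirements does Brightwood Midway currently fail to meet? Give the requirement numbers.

1, 2, 5, 9, 10

1. non-destructive testing 134 days ago vs limit 90 → not met
2. height/weight restriction signage absent → not met
3. emergency-stop system test 667 days ago vs limit 730 → met
4. ride-specific liability coverage $475,000 ≥ $425,000 → met
5. condition 'runs mobile/traveling rides' holds; operator training 192 days ago vs limit 180 → not met
6. condition 'runs water rides' holds; restraint system inspection 41 days ago vs limit 45 → met
7. incident report forms present → met
8. manufacturer's operating manual present → met
9. condition 'runs rides over 30 feet tall' holds; daily inspection log audit 573 days ago vs limit 540 → not met
10. general liability coverage $550,000 < $575,000 → not met
11. certified ride operators 4 ≥ 2 → met
Not met: 1, 2, 5, 9, 10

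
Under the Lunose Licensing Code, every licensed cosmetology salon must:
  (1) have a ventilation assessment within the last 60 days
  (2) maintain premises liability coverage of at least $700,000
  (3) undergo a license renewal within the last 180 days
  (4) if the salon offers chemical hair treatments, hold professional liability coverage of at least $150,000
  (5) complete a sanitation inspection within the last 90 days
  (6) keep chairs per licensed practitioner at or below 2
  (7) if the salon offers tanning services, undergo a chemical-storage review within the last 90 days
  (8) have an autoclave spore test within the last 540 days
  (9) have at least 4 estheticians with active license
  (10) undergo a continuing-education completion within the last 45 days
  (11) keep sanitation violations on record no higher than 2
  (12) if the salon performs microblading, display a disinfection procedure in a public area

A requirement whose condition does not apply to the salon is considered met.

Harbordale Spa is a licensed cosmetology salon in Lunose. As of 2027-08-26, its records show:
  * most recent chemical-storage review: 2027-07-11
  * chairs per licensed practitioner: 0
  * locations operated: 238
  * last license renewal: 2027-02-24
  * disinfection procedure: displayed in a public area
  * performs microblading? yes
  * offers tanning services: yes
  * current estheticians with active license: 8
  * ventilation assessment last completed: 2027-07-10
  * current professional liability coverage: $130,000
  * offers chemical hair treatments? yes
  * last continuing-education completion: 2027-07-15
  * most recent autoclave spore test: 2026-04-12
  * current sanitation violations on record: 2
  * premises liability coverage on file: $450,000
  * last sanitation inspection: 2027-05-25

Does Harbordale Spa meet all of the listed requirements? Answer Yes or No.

1. ventilation assessment 47 days ago vs limit 60 → met
2. premises liability coverage $450,000 < $700,000 → not met
3. license renewal 183 days ago vs limit 180 → not met
4. condition 'offers chemical hair treatments' holds; professional liability coverage $130,000 < $150,000 → not met
5. sanitation inspection 93 days ago vs limit 90 → not met
6. chairs per licensed practitioner 0 ≤ 2 → met
7. condition 'offers tanning services' holds; chemical-storage review 46 days ago vs limit 90 → met
8. autoclave spore test 501 days ago vs limit 540 → met
9. estheticians with active license 8 ≥ 4 → met
10. continuing-education completion 42 days ago vs limit 45 → met
11. sanitation violations on record 2 ≤ 2 → met
12. condition 'performs microblading' holds; disinfection procedure present → met
Not met: 2, 3, 4, 5

No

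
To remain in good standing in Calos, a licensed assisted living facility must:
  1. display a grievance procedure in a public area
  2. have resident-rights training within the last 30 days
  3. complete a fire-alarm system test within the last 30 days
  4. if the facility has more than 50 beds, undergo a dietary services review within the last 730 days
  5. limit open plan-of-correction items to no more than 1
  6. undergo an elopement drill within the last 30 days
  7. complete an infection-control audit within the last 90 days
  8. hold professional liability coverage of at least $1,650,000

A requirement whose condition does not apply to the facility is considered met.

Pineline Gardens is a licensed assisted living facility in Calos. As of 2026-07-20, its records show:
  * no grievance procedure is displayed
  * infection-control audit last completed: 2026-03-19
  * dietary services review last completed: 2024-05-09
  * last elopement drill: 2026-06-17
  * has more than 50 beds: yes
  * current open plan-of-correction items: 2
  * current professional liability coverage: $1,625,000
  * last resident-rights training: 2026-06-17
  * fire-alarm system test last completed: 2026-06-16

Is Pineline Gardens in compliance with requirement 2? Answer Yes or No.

No

2. resident-rights training 33 days ago vs limit 30 → not met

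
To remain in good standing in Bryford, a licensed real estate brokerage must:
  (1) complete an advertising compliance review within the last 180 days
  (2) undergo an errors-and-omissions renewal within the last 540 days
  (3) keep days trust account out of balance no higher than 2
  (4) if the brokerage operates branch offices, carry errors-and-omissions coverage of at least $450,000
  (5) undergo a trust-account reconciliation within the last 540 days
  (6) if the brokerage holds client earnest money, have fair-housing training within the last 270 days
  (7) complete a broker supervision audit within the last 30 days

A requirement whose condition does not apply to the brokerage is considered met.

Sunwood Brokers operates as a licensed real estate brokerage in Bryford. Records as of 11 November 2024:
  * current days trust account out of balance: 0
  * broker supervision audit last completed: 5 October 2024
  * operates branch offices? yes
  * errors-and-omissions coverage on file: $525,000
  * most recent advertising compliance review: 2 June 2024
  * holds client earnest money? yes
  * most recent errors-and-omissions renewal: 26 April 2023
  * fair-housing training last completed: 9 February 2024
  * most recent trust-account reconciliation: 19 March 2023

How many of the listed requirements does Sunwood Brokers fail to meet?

4

1. advertising compliance review 162 days ago vs limit 180 → met
2. errors-and-omissions renewal 565 days ago vs limit 540 → not met
3. days trust account out of balance 0 ≤ 2 → met
4. condition 'operates branch offices' holds; errors-and-omissions coverage $525,000 ≥ $450,000 → met
5. trust-account reconciliation 603 days ago vs limit 540 → not met
6. condition 'holds client earnest money' holds; fair-housing training 276 days ago vs limit 270 → not met
7. broker supervision audit 37 days ago vs limit 30 → not met
Not met: 4 of 7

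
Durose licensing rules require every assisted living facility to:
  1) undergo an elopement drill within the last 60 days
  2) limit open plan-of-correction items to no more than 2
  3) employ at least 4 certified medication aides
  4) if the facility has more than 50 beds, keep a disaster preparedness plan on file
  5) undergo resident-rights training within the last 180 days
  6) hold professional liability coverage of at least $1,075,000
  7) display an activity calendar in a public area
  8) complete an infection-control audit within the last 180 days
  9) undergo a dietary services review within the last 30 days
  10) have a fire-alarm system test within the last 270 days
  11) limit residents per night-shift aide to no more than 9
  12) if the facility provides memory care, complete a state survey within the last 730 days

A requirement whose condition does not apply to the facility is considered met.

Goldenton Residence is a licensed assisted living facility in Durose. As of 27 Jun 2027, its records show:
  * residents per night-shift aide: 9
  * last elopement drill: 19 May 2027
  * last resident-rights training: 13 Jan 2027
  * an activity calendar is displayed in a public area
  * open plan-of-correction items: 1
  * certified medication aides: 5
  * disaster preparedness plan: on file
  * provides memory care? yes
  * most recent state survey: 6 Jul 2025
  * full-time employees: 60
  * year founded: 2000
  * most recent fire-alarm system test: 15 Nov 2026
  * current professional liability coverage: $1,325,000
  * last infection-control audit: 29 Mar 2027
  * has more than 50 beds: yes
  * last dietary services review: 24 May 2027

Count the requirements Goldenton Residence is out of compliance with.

1. elopement drill 39 days ago vs limit 60 → met
2. open plan-of-correction items 1 ≤ 2 → met
3. certified medication aides 5 ≥ 4 → met
4. condition 'has more than 50 beds' holds; disaster preparedness plan present → met
5. resident-rights training 165 days ago vs limit 180 → met
6. professional liability coverage $1,325,000 ≥ $1,075,000 → met
7. activity calendar present → met
8. infection-control audit 90 days ago vs limit 180 → met
9. dietary services review 34 days ago vs limit 30 → not met
10. fire-alarm system test 224 days ago vs limit 270 → met
11. residents per night-shift aide 9 ≤ 9 → met
12. condition 'provides memory care' holds; state survey 721 days ago vs limit 730 → met
Not met: 1 of 12

1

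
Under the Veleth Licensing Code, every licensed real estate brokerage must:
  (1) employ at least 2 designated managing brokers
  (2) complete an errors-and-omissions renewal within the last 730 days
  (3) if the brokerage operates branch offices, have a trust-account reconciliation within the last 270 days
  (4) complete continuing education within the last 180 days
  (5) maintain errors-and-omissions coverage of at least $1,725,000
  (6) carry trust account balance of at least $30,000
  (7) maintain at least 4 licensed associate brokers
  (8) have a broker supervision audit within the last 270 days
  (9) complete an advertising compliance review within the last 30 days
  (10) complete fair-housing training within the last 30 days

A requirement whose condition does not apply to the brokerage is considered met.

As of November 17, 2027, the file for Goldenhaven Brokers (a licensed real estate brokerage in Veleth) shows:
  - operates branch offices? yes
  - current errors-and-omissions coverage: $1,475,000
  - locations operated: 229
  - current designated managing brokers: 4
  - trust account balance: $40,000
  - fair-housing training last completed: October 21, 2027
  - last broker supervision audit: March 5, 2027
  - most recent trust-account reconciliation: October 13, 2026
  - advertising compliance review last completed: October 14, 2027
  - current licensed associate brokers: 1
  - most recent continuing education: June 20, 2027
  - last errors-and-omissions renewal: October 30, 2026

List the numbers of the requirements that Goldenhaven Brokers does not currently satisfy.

3, 5, 7, 9

1. designated managing brokers 4 ≥ 2 → met
2. errors-and-omissions renewal 383 days ago vs limit 730 → met
3. condition 'operates branch offices' holds; trust-account reconciliation 400 days ago vs limit 270 → not met
4. continuing education 150 days ago vs limit 180 → met
5. errors-and-omissions coverage $1,475,000 < $1,725,000 → not met
6. trust account balance $40,000 ≥ $30,000 → met
7. licensed associate brokers 1 < 4 → not met
8. broker supervision audit 257 days ago vs limit 270 → met
9. advertising compliance review 34 days ago vs limit 30 → not met
10. fair-housing training 27 days ago vs limit 30 → met
Not met: 3, 5, 7, 9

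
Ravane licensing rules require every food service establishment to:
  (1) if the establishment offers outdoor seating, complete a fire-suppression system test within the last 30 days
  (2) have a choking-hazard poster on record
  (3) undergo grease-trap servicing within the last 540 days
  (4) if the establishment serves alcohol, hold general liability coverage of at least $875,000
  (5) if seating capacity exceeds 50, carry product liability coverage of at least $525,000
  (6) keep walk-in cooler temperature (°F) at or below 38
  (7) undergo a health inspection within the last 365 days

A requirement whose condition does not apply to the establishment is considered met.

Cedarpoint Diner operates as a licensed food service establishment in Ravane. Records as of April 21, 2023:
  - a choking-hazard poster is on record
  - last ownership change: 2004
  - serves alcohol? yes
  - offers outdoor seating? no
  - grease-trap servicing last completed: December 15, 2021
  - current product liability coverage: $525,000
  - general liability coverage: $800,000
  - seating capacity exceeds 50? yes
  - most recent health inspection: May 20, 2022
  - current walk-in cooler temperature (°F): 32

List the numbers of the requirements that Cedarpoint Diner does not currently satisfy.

4

1. condition 'offers outdoor seating' does not hold → requirement n/a → met
2. choking-hazard poster present → met
3. grease-trap servicing 492 days ago vs limit 540 → met
4. condition 'serves alcohol' holds; general liability coverage $800,000 < $875,000 → not met
5. condition 'seating capacity exceeds 50' holds; product liability coverage $525,000 ≥ $525,000 → met
6. walk-in cooler temperature (°F) 32 ≤ 38 → met
7. health inspection 336 days ago vs limit 365 → met
Not met: 4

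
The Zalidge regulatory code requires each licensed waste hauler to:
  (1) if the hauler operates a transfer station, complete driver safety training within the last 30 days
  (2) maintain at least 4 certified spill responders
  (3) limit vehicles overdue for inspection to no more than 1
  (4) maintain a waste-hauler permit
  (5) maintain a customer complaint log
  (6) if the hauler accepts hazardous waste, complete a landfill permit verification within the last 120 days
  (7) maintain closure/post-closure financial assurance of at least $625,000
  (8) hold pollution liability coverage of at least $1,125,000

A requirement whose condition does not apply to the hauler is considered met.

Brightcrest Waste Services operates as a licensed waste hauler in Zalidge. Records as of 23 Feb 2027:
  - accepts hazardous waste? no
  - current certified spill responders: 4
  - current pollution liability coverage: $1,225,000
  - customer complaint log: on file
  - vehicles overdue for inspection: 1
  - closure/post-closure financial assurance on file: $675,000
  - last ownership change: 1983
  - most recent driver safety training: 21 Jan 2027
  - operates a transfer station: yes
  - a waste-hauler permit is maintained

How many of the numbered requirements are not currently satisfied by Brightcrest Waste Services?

1

1. condition 'operates a transfer station' holds; driver safety training 33 days ago vs limit 30 → not met
2. certified spill responders 4 ≥ 4 → met
3. vehicles overdue for inspection 1 ≤ 1 → met
4. waste-hauler permit present → met
5. customer complaint log present → met
6. condition 'accepts hazardous waste' does not hold → requirement n/a → met
7. closure/post-closure financial assurance $675,000 ≥ $625,000 → met
8. pollution liability coverage $1,225,000 ≥ $1,125,000 → met
Not met: 1 of 8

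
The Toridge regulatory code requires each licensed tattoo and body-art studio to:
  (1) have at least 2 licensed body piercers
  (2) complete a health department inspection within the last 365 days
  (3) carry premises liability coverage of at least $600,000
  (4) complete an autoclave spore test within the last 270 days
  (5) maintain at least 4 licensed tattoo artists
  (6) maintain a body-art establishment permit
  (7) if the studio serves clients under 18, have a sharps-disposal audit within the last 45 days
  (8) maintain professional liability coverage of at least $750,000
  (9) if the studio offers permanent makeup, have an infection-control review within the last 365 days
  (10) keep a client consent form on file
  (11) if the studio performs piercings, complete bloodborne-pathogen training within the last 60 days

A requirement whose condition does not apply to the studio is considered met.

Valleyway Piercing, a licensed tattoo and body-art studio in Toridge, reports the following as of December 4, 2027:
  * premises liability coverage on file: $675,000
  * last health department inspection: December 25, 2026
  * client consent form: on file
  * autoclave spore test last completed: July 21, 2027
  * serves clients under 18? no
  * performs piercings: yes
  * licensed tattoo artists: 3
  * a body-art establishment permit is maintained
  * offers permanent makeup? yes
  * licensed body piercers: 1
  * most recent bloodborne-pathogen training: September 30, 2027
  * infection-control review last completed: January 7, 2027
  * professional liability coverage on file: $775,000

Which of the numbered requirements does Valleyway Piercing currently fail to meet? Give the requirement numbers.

1, 5, 11

1. licensed body piercers 1 < 2 → not met
2. health department inspection 344 days ago vs limit 365 → met
3. premises liability coverage $675,000 ≥ $600,000 → met
4. autoclave spore test 136 days ago vs limit 270 → met
5. licensed tattoo artists 3 < 4 → not met
6. body-art establishment permit present → met
7. condition 'serves clients under 18' does not hold → requirement n/a → met
8. professional liability coverage $775,000 ≥ $750,000 → met
9. condition 'offers permanent makeup' holds; infection-control review 331 days ago vs limit 365 → met
10. client consent form present → met
11. condition 'performs piercings' holds; bloodborne-pathogen training 65 days ago vs limit 60 → not met
Not met: 1, 5, 11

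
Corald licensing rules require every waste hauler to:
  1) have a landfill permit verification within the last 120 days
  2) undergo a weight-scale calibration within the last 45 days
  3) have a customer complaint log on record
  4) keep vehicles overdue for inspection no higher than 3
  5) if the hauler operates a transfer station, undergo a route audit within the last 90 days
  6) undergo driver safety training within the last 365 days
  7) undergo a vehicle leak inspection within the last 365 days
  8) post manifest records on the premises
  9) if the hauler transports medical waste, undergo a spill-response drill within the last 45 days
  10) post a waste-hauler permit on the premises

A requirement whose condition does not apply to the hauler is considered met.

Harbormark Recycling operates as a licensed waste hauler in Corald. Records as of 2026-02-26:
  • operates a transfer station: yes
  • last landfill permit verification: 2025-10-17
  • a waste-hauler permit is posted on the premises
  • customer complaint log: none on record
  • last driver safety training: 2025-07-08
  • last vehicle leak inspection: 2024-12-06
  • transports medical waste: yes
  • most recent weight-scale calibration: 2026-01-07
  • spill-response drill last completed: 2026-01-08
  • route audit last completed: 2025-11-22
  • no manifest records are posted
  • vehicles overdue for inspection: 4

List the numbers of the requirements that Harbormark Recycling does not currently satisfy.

1. landfill permit verification 132 days ago vs limit 120 → not met
2. weight-scale calibration 50 days ago vs limit 45 → not met
3. customer complaint log absent → not met
4. vehicles overdue for inspection 4 > 3 → not met
5. condition 'operates a transfer station' holds; route audit 96 days ago vs limit 90 → not met
6. driver safety training 233 days ago vs limit 365 → met
7. vehicle leak inspection 447 days ago vs limit 365 → not met
8. manifest records absent → not met
9. condition 'transports medical waste' holds; spill-response drill 49 days ago vs limit 45 → not met
10. waste-hauler permit present → met
Not met: 1, 2, 3, 4, 5, 7, 8, 9

1, 2, 3, 4, 5, 7, 8, 9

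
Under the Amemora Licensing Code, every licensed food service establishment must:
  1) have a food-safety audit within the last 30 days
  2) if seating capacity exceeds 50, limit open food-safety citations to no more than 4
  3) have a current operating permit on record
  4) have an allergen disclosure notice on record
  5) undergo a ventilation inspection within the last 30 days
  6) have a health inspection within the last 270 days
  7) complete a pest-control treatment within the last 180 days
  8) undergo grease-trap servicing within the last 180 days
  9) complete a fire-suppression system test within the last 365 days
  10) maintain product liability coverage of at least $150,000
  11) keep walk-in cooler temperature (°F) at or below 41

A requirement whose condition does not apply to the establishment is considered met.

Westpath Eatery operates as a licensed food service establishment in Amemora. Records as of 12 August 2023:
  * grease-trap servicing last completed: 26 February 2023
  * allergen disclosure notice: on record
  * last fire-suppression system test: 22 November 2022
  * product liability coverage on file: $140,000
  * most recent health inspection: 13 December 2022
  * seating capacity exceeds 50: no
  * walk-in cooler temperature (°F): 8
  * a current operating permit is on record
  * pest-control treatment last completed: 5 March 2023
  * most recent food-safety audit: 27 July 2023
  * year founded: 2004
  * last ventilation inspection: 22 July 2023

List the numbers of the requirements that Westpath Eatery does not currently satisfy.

1. food-safety audit 16 days ago vs limit 30 → met
2. condition 'seating capacity exceeds 50' does not hold → requirement n/a → met
3. current operating permit present → met
4. allergen disclosure notice present → met
5. ventilation inspection 21 days ago vs limit 30 → met
6. health inspection 242 days ago vs limit 270 → met
7. pest-control treatment 160 days ago vs limit 180 → met
8. grease-trap servicing 167 days ago vs limit 180 → met
9. fire-suppression system test 263 days ago vs limit 365 → met
10. product liability coverage $140,000 < $150,000 → not met
11. walk-in cooler temperature (°F) 8 ≤ 41 → met
Not met: 10

10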